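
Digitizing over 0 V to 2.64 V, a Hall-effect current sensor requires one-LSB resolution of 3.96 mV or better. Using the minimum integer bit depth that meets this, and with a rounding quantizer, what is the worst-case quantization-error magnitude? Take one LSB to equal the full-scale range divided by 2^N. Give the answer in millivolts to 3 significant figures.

V_FS = 2.64 V.
2.64 V / 3.96 mV = 666.7. Since 2^9 = 512 and 2^10 = 1024, N = 10.
One LSB is 2.64 V / 1024 = 2.5781 mV.
|e|_max = LSB/2 = 1.29 mV.

1.29 mV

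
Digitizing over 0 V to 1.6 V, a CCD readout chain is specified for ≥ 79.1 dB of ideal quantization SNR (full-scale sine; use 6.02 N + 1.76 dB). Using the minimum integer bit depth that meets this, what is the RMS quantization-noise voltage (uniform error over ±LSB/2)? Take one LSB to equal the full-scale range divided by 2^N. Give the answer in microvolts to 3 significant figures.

V_FS = 1.6 V.
Solving 6.02 N ≥ 79.1 − 1.76: N ≥ 12.847. Round up → N = 13.
One LSB is 1.6 V / 8192 = 195.31 µV.
RMS noise = LSB/√12 = 56.4 µV.

56.4 µV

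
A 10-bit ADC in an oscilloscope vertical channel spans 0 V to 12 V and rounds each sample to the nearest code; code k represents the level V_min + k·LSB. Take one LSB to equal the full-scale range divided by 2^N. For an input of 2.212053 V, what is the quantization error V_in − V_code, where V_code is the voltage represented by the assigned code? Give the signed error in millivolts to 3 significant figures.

V_FS = 12 V. LSB = 12 V / 2^10 ≈ 11.72 mV.
(2.212053 − (0)) / LSB = 2.212053 × 1024/12 = 188.7619. Nearest integer: k = 189.
V_code = V_min + k × range/2^10 = 0 + 189 × 12/1024 = 2.214843750 V.
V_in − V_code = 2.212053 − (2.214843750) = −2.79 mV.

−2.79 mV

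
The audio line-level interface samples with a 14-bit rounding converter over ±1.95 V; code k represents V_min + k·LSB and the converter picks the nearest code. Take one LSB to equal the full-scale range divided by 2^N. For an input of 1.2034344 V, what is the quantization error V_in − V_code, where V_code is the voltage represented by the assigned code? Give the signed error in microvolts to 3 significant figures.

−81.2 µV

Span: 1.95 V − (-1.95 V) = 3.9 V. LSB = 3.9 V / 2^14 ≈ 238.0 µV.
(V_in − V_min)/LSB = (1.2034344 − (-1.95)) × 16384/3.9 = 13247.6588 → nearest code k = 13248.
V_code = V_min + k × range/2^14 = -1.95 + 13248 × 3.9/16384 = 1.2035156250 V.
Error = V_in − V_code = 1.2034344 − (1.2035156250) = −81.2 µV.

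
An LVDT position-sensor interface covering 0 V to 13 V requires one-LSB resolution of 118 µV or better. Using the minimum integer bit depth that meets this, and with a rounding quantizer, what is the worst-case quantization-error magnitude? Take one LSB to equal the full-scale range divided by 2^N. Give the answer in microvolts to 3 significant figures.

49.6 µV

V_FS = 13 V.
13 V / 118 µV = 110200. Since 2^16 = 65536 and 2^17 = 131072, N = 17.
One LSB is 13 V / 131072 = 99.182 µV.
Half an LSB is 49.6 µV.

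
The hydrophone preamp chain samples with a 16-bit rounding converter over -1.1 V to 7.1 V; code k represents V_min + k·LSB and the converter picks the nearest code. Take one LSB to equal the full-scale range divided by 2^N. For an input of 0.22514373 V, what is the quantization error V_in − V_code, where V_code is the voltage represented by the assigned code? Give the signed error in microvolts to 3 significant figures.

Full-scale range = 7.1 V − (-1.1 V) = 8.2 V. LSB = 8.2 V / 2^16 ≈ 125.1 µV.
Position in LSBs: (0.22514373 − (-1.1)) × 65536/8.2 = 10590.8073; rounding gives k = 10591.
V_code = V_min + k × range/2^16 = -1.1 + 10591 × 8.2/65536 = 0.22516784668 V.
e = 0.22514373 − (0.22516784668) = −24.1 µV.

−24.1 µV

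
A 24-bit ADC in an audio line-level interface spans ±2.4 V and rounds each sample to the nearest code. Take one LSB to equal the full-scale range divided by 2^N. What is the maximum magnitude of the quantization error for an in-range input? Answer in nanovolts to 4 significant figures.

143.1 nV

Span: 2.4 V − (-2.4 V) = 4.8 V.
LSB = 4.8 V / 2^24 = 286.102 nV.
|e|_max = LSB/2 = 143.1 nV.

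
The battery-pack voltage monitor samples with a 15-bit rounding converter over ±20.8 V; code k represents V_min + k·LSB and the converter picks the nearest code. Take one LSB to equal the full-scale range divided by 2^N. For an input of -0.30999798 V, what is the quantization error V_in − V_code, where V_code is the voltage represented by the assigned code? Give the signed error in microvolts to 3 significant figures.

The full-scale span is 20.8 − (-20.8) = 41.6 V. LSB = 41.6 V / 2^15 ≈ 1.270 mV.
(-0.30999798 − (-20.8)) / LSB = 20.49000202 × 32768/41.6 = 16139.8170. Nearest integer: k = 16140.
V_code = -20.8 + (16140/32768) × 41.6 = -0.30976562500 V.
e = -0.30999798 − (-0.30976562500) = −232 µV.

−232 µV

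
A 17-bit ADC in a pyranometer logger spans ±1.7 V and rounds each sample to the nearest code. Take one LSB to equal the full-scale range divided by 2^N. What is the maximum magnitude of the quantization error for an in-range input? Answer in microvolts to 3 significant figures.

13.0 µV

Span: 1.7 V − (-1.7 V) = 3.4 V.
LSB = 3.4 V ÷ 2^17 = 3.4/131072 V = 25.940 µV.
Worst-case error for round-to-nearest is half an LSB: 13.0 µV.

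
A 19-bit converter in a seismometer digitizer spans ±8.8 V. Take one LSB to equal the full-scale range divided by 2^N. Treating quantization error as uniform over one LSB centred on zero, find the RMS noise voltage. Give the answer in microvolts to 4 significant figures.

9.691 µV

Range = 8.8 − (-8.8) = 17.6 V.
One LSB is 17.6 V / 524288 = 33.5693 µV.
σ_q = LSB/√12 = 33.5693 µV/3.4641 = 9.691 µV.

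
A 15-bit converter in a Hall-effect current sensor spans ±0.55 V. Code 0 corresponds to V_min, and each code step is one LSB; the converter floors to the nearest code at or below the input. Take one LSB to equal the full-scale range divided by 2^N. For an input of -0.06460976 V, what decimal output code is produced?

14459

Span: 0.55 V − (-0.55 V) = 1.1 V. LSB = 1.1 V / 2^15 ≈ 33.57 µV.
code = ⌊(V_in − V_min)/LSB⌋ = ⌊(V_in − V_min) × 2^15 / range⌋
     = ⌊(-0.06460976 − (-0.55)) × 32768 / 1.1⌋ = ⌊0.48539024 × 32768/1.1⌋
     = ⌊14459.334⌋ = 14459.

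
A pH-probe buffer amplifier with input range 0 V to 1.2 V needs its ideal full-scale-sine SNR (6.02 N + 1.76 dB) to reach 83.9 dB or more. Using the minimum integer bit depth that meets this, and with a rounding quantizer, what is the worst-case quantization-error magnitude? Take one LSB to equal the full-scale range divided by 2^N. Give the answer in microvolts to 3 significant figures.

36.6 µV

Range is 1.2 V.
6.02 N + 1.76 ≥ 83.9 gives N ≥ 13.645, so the minimum integer is 14.
LSB = 1.2 V / 2^14 = 73.242 µV.
Max error for round-to-nearest is LSB/2 = 36.6 µV.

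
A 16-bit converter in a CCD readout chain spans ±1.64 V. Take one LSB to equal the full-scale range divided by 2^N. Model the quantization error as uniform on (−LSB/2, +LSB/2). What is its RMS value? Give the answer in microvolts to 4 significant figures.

14.45 µV

Span: 1.64 V − (-1.64 V) = 3.28 V.
Step size = 3.28/65536 V = 50.0488 µV.
V_rms = LSB/√12 = 50.0488 µV / √12 = 14.45 µV.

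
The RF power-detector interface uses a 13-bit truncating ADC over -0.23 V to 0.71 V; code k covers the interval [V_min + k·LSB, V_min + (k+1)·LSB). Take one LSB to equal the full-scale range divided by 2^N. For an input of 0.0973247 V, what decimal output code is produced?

Span: 0.71 V − (-0.23 V) = 0.94 V. LSB = 0.94 V / 2^13 ≈ 114.7 µV.
(V_in − V_min) × 2^13/range = (0.0973247 − (-0.23)) × 8192/0.94 = 2852.600.
Floor → code = 2852.

2852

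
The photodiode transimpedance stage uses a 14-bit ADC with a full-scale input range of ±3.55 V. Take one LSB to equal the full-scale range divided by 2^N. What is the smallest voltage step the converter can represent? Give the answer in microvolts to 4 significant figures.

433.3 µV

Span: 3.55 V − (-3.55 V) = 7.1 V.
2^14 = 16384 levels.
LSB = 7.1 V ÷ 2^14 = 7.1/16384 V = 433.3 µV.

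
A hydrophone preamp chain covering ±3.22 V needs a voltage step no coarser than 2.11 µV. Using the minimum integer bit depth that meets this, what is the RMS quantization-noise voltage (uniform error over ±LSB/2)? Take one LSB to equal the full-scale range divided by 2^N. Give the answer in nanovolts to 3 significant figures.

Span: 3.22 V − (-3.22 V) = 6.44 V.
Need 2^N ≥ 6.44 V / 2.11 µV = 3.052e6 → N_min = 22.
LSB = 6.44 V ÷ 2^22 = 6.44/4194304 V = 1.5354 µV.
σ_q = LSB/√12 = 1.5354 µV/3.4641 = 443 nV.

443 nV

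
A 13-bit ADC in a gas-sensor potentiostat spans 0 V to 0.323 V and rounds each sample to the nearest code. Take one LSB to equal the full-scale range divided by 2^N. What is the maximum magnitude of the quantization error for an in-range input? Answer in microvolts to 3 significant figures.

19.7 µV

Range is 0.323 V.
Step size = 0.323/8192 V = 39.429 µV.
Worst-case error for round-to-nearest is half an LSB: 19.7 µV.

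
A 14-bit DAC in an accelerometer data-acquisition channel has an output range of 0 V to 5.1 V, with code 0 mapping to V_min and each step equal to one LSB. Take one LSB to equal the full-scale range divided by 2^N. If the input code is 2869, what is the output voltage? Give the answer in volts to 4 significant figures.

0.8931 V

Span = 5.1 V. LSB = 5.1 V / 2^14.
V_out = V_min + code × LSB = 0 V + 2869 × 5.1 V / 16384
      = 0 + 0.893060 = 0.893060 V.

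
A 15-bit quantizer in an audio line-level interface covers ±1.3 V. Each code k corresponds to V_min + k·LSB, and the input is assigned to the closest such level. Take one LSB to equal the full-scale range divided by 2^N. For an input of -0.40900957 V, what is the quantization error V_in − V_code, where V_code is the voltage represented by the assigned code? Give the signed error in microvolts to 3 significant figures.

+17.5 µV

The full-scale span is 1.3 − (-1.3) = 2.6 V. LSB = 2.6 V / 2^15 ≈ 79.35 µV.
Position in LSBs: (-0.40900957 − (-1.3)) × 32768/2.6 = 11229.2209; rounding gives k = 11229.
V_code = -1.3 + (11229/32768) × 2.6 = -0.40902709961 V.
e = -0.40900957 − (-0.40902709961) = +17.5 µV.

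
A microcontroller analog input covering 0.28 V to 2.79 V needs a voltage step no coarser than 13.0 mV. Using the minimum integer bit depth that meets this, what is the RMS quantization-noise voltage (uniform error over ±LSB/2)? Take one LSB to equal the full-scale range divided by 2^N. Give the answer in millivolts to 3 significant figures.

2.83 mV

Full-scale range = 2.79 V − (0.28 V) = 2.51 V.
2.51 V / 13.0 mV = 193.1. Since 2^7 = 128 and 2^8 = 256, N = 8.
LSB = 2.51 V / 2^8 = 9.8047 mV.
σ_q = LSB/√12 = 9.8047 mV/3.4641 = 2.83 mV.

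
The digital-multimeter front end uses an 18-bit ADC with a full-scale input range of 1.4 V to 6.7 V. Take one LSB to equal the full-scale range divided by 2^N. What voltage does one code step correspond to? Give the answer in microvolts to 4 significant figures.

20.22 µV

Full-scale range = 6.7 V − (1.4 V) = 5.3 V.
Number of codes = 2^18 = 262144.
LSB = 5.3 V / 2^18 = 20.22 µV.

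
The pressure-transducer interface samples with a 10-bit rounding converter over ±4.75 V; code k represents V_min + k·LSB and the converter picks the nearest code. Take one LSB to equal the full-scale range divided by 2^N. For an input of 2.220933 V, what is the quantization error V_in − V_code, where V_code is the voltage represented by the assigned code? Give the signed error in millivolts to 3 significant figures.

+3.65 mV

Full-scale range = 4.75 V − (-4.75 V) = 9.5 V. LSB = 9.5 V / 2^10 ≈ 9.277 mV.
(2.220933 − (-4.75)) / LSB = 6.970933 × 1024/9.5 = 751.3932. Nearest integer: k = 751.
V_code = -4.75 + (751/1024) × 9.5 = 2.217285156 V.
Error = V_in − V_code = 2.220933 − (2.217285156) = +3.65 mV.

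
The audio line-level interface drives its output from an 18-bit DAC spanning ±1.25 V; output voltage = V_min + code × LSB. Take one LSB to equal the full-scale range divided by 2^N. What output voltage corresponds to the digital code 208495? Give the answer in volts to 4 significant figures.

Span: 1.25 V − (-1.25 V) = 2.5 V. LSB = 2.5 V / 2^18.
V_out = -1.25 + 208495 × (2.5/262144) V
      = -1.25 V + 1.98836 V = 0.738363 V.

0.7384 V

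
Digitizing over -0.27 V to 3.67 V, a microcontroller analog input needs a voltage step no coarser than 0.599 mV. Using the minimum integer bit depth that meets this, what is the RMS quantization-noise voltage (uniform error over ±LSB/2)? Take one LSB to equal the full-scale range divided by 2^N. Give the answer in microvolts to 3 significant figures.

139 µV

Span: 3.67 V − (-0.27 V) = 3.94 V.
Required number of levels: 3.94/0.599 mV = 6577.6; smallest N with 2^N ≥ that is 13.
LSB = 3.94 V / 2^13 = 480.96 µV.
σ_q = LSB/√12 = 480.96 µV/3.4641 = 139 µV.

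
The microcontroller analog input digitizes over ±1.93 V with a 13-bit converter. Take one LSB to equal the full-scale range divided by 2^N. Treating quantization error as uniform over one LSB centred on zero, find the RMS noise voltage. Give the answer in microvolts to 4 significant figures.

Span: 1.93 V − (-1.93 V) = 3.86 V.
LSB = 3.86 V ÷ 2^13 = 3.86/8192 V = 471.191 µV.
σ_q = LSB/√12 = 471.191 µV/3.4641 = 136.0 µV.

136.0 µV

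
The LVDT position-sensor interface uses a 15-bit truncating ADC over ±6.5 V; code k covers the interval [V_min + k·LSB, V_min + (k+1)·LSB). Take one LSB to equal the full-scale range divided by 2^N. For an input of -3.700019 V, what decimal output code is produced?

The full-scale span is 6.5 − (-6.5) = 13 V. LSB = 13 V / 2^15 ≈ 396.7 µV.
V_in − V_min = -3.700019 − (-6.5) = 2.799981 V.
Divide by LSB: 2.799981 × 32768/13 = 7057.6752.
Truncating gives code 7057.

7057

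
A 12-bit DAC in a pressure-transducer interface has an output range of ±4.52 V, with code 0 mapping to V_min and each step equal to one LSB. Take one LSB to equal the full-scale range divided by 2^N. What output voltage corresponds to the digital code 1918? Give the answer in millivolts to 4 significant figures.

The full-scale span is 4.52 − (-4.52) = 9.04 V. LSB = 9.04 V / 2^12.
Output = V_min + (1918/4096) × range = -4.52 + 0.468262 × 9.04 V
      = -4.52 V + 4.23309 V = -0.286914 V.

-286.9 mV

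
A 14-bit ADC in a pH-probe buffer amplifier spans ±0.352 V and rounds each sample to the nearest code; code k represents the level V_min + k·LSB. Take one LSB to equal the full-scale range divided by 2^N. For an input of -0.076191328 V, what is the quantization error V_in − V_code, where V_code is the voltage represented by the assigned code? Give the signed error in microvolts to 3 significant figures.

−7.73 µV

Span: 0.352 V − (-0.352 V) = 0.704 V. LSB = 0.704 V / 2^14 ≈ 42.97 µV.
(V_in − V_min)/LSB = (-0.076191328 − (-0.352)) × 16384/0.704 = 6418.8200 → nearest code k = 6419.
V_code = V_min + k × range/2^14 = -0.352 + 6419 × 0.704/16384 = -0.076183593750 V.
Error = V_in − V_code = -0.076191328 − (-0.076183593750) = −7.73 µV.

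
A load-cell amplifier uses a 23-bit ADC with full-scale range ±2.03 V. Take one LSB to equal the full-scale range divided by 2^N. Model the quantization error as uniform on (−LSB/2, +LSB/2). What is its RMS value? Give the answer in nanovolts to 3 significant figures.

The full-scale span is 2.03 − (-2.03) = 4.06 V.
Step size = 4.06/8388608 V = 483.99 nV.
σ_q = LSB/√12 = 483.99 nV/3.4641 = 140 nV.

140 nV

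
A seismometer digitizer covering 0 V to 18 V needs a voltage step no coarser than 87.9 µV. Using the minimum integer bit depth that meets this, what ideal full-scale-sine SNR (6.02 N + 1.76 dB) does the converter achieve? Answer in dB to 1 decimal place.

V_FS = 18 V.
Levels needed ≥ 18/87.9 µV = 204800. 2^18 = 262144 suffices, so N_min = 18.
6.02(18) + 1.76 = 110.12 dB.

110.1 dB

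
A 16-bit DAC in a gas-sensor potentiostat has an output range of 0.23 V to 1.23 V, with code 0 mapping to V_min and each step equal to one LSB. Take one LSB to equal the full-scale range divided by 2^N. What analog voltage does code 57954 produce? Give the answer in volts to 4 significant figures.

1.114 V

The full-scale span is 1.23 − (0.23) = 1 V. LSB = 1 V / 2^16.
Output = V_min + (57954/65536) × range = 0.23 + 0.884308 × 1 V
      = 0.23 + 0.884308 = 1.11431 V.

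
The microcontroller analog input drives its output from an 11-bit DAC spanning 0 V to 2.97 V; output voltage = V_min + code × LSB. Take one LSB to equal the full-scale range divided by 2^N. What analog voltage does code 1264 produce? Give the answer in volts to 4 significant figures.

1.833 V

Range is 2.97 V. LSB = 2.97 V / 2^11.
Output = V_min + (1264/2048) × range = 0 + 0.617188 × 2.97 V
      = 0 V + 1.83305 V = 1.83305 V.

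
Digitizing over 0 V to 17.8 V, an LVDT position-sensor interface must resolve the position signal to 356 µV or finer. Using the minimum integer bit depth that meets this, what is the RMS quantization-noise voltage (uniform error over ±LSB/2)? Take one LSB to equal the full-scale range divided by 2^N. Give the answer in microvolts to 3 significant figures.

78.4 µV

Full-scale range = 17.8 V.
Levels needed ≥ 17.8/356 µV = 50000. 2^16 = 65536 suffices, so N_min = 16.
LSB = 17.8 V ÷ 2^16 = 17.8/65536 V = 271.61 µV.
σ_q = LSB/√12 = 271.61 µV/3.4641 = 78.4 µV.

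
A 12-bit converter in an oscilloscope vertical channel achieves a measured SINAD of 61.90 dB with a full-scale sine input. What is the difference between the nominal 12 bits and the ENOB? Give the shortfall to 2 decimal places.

2.01 bits

N_eff = (61.90 − 1.76)/6.02 = 9.9900 bits.
12 − 9.9900 = 2.01 bits below nominal.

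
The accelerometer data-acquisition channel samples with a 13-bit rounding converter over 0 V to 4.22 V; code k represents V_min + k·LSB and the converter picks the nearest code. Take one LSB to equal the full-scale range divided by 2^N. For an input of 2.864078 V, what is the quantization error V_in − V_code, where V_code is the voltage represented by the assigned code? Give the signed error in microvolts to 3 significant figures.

−82.2 µV

Range is 4.22 V. LSB = 4.22 V / 2^13 ≈ 0.5151 mV.
(2.864078 − (0)) / LSB = 2.864078 × 8192/4.22 = 5559.8405. Nearest integer: k = 5560.
V_code = V_min + k × range/2^13 = 0 + 5560 × 4.22/8192 = 2.864160156 V.
e = 2.864078 − (2.864160156) = −82.2 µV.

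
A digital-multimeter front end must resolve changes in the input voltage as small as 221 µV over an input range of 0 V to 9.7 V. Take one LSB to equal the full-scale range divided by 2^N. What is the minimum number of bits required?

16 bits

Span = 9.7 V.
Levels needed ≥ 9.7/221 µV = 43890. 2^16 = 65536 suffices, so N_min = 16.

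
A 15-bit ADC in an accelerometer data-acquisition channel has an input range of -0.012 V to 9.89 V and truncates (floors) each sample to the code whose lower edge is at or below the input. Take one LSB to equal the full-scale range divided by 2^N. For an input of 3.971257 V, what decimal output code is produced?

13181

Range = 9.89 − (-0.012) = 9.902 V. LSB = 9.902 V / 2^15 ≈ 302.2 µV.
code = ⌊(V_in − V_min)/LSB⌋ = ⌊(V_in − V_min) × 2^15 / range⌋
     = ⌊(3.971257 − (-0.012)) × 32768 / 9.902⌋ = ⌊3.983257 × 32768/9.902⌋
     = ⌊13181.515⌋ = 13181.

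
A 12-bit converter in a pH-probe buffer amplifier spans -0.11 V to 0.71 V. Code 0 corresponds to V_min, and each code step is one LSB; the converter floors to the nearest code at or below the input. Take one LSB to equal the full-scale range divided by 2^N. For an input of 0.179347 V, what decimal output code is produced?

1445

Range = 0.71 − (-0.11) = 0.82 V. LSB = 0.82 V / 2^12 ≈ 200.2 µV.
V_in − V_min = 0.179347 − (-0.11) = 0.289347 V.
Divide by LSB: 0.289347 × 4096/0.82 = 1445.3236.
Truncating gives code 1445.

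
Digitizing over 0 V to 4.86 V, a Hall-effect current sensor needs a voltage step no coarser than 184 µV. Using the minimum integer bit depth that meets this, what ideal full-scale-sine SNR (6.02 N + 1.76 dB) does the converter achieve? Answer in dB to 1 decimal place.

92.1 dB

Span = 4.86 V.
4.86 V / 184 µV = 26410. Since 2^14 = 16384 and 2^15 = 32768, N = 15.
6.02(15) + 1.76 = 92.06 dB.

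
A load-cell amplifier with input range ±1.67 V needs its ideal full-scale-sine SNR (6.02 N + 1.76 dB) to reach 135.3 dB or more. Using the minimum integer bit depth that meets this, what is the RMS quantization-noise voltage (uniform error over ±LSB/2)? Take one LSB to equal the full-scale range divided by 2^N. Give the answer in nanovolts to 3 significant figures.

115 nV

Full-scale range = 1.67 V − (-1.67 V) = 3.34 V.
N ≥ (135.3 − 1.76)/6.02 = 22.183 → N_min = 23.
LSB = 3.34 V / 2^23 = 398.16 nV.
V_rms = LSB/√12 = 115 nV.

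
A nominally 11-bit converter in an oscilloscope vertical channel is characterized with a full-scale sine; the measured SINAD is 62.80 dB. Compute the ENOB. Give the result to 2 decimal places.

(62.80 − 1.76) / 6.02 = 61.04/6.02 = 10.1395 effective bits.

10.14 bits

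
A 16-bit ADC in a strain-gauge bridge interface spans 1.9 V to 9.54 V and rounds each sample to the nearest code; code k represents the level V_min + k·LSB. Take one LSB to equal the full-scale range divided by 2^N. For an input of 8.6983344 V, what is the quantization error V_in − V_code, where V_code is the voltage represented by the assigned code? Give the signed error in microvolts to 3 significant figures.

+21.4 µV

Range = 9.54 − (1.9) = 7.64 V. LSB = 7.64 V / 2^16 ≈ 116.6 µV.
Position in LSBs: (8.6983344 − (1.9)) × 65536/7.64 = 58316.1837; rounding gives k = 58316.
Reconstructed level: 1.9 + 58316 × 7.64/65536 V = 8.6983129883 V.
V_in − V_code = 8.6983344 − (8.6983129883) = +21.4 µV.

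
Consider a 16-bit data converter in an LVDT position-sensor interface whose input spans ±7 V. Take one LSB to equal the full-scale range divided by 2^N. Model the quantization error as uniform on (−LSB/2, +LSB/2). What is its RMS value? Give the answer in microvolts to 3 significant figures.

Full-scale range = 7 V − (-7 V) = 14 V.
One LSB is 14 V / 65536 = 213.62 µV.
σ_q = LSB/√12 = 213.62 µV/3.4641 = 61.7 µV.

61.7 µV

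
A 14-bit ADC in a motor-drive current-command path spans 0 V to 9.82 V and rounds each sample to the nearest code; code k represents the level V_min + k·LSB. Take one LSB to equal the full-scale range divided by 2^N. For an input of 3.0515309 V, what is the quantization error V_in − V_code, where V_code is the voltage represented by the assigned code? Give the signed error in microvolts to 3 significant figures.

V_FS = 9.82 V. LSB = 9.82 V / 2^14 ≈ 0.5994 mV.
(V_in − V_min)/LSB = (3.0515309 − (0)) × 16384/9.82 = 5091.2711 → nearest code k = 5091.
Reconstructed level: 0 + 5091 × 9.82/16384 V = 3.0513684082 V.
e = 3.0515309 − (3.0513684082) = +162 µV.

+162 µV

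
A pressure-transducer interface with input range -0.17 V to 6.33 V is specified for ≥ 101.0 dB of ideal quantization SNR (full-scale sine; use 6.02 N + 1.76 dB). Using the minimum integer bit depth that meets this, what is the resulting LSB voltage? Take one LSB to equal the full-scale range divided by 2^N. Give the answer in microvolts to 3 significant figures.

49.6 µV

The full-scale span is 6.33 − (-0.17) = 6.5 V.
Solving 6.02 N ≥ 101.0 − 1.76: N ≥ 16.485. Round up → N = 17.
Step size = 6.5/131072 V = 49.6 µV.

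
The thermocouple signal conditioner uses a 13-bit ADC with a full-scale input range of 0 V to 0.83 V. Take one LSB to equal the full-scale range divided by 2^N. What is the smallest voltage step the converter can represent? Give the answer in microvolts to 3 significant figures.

Full-scale range = 0.83 V.
There are 2^13 = 8192 steps.
LSB = 0.83 V ÷ 2^13 = 0.83/8192 V = 101 µV.

101 µV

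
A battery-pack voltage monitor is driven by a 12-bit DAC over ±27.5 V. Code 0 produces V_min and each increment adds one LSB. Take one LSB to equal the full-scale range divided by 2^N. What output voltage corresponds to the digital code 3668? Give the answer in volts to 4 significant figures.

The full-scale span is 27.5 − (-27.5) = 55 V. LSB = 55 V / 2^12.
Output = V_min + (3668/4096) × range = -27.5 + 0.895508 × 55 V
      = -27.5 V + 49.2529 V = 21.7529 V.

21.75 V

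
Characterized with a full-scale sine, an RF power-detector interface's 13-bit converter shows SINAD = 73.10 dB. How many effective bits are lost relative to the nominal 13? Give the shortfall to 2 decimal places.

1.15 bits

Effective bits = (73.10 − 1.76)/6.02 = 11.8505.
13 − 11.8505 = 1.15 bits below nominal.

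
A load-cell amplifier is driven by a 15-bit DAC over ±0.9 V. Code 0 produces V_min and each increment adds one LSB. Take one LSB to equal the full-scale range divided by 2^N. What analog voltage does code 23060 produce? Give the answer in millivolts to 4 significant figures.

366.7 mV

Full-scale range = 0.9 V − (-0.9 V) = 1.8 V. LSB = 1.8 V / 2^15.
V_out = -0.9 + 23060 × (1.8/32768) V
      = -0.9 + 1.26672 = 0.366724 V.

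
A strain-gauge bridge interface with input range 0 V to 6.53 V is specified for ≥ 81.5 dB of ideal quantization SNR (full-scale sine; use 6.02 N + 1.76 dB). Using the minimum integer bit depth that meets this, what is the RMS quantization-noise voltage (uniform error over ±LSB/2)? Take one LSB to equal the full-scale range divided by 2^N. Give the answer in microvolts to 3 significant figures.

V_FS = 6.53 V.
Solving 6.02 N ≥ 81.5 − 1.76: N ≥ 13.246. Round up → N = 14.
Step size = 6.53/16384 V = 398.56 µV.
V_rms = LSB/√12 = 115 µV.

115 µV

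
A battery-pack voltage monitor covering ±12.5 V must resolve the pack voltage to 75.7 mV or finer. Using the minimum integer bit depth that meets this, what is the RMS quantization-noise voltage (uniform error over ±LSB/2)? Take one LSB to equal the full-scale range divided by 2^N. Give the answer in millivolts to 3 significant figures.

Range = 12.5 − (-12.5) = 25 V.
Levels needed ≥ 25/75.7 mV = 330.3. 2^9 = 512 suffices, so N_min = 9.
Step size = 25/512 V = 48.828 mV.
V_rms = LSB/√12 = 14.1 mV.

14.1 mV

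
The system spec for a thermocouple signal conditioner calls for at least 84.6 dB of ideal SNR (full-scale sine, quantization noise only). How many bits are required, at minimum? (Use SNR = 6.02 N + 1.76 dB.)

14 bits

6.02 N + 1.76 ≥ 84.6 gives N ≥ 13.761, so the minimum integer is 14.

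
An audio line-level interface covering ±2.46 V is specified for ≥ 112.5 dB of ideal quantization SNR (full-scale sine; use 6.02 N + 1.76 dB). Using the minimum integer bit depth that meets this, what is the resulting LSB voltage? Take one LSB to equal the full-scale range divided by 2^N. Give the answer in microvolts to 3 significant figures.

Full-scale range = 2.46 V − (-2.46 V) = 4.92 V.
N ≥ (112.5 − 1.76)/6.02 = 18.395 → N_min = 19.
One LSB is 4.92 V / 524288 = 9.38 µV.

9.38 µV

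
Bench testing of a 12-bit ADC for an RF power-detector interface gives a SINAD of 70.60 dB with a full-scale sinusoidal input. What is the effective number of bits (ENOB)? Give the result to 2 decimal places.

ENOB = (70.60 − 1.76)/6.02 = 11.4352 bits.

11.44 bits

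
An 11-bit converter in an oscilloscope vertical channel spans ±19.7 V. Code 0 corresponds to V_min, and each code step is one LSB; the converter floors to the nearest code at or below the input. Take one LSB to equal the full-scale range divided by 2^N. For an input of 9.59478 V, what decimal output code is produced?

Range = 19.7 − (-19.7) = 39.4 V. LSB = 39.4 V / 2^11 ≈ 19.24 mV.
(V_in − V_min) × 2^11/range = (9.59478 − (-19.7)) × 2048/39.4 = 1522.734.
Floor → code = 1522.

1522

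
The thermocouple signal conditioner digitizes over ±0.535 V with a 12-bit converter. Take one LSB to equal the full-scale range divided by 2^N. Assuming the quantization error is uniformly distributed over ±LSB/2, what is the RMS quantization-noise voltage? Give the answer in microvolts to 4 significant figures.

Range = 0.535 − (-0.535) = 1.07 V.
One LSB is 1.07 V / 4096 = 261.230 µV.
V_rms = LSB/√12 = 261.230 µV / √12 = 75.41 µV.

75.41 µV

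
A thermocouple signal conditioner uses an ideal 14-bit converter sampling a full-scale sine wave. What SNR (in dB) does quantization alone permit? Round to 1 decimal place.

Ideal quantization SNR: 6.02 × 14 + 1.76 dB = 86.0 dB.

86.0 dB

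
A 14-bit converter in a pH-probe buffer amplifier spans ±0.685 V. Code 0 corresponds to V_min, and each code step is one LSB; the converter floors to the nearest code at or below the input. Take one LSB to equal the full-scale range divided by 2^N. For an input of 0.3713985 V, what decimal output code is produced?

12633

Span: 0.685 V − (-0.685 V) = 1.37 V. LSB = 1.37 V / 2^14 ≈ 83.62 µV.
V_in − V_min = 0.3713985 − (-0.685) = 1.0563985 V.
Divide by LSB: 1.0563985 × 16384/1.37 = 12633.6007.
Truncating gives code 12633.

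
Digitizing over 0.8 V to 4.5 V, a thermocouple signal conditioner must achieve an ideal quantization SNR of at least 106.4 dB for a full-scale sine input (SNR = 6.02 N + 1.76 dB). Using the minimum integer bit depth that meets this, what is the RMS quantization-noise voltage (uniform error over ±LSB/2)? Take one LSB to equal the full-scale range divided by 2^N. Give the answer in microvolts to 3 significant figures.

4.07 µV

Full-scale range = 4.5 V − (0.8 V) = 3.7 V.
6.02 N + 1.76 ≥ 106.4 gives N ≥ 17.382, so the minimum integer is 18.
Step size = 3.7/262144 V = 14.114 µV.
σ_q = LSB/√12 = 14.114 µV/3.4641 = 4.07 µV.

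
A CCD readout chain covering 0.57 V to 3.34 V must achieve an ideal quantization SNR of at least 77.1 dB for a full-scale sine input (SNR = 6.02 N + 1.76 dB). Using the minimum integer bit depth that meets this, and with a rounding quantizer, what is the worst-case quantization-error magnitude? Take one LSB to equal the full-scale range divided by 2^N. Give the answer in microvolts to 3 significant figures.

The full-scale span is 3.34 − (0.57) = 2.77 V.
N ≥ (77.1 − 1.76)/6.02 = 12.515 → N_min = 13.
One LSB is 2.77 V / 8192 = 338.13 µV.
Max error for round-to-nearest is LSB/2 = 169 µV.

169 µV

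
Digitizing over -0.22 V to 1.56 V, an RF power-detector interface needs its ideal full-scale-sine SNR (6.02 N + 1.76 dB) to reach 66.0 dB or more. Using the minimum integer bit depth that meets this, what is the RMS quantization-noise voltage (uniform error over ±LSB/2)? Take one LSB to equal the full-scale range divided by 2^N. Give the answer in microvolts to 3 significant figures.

Range = 1.56 − (-0.22) = 1.78 V.
Solving 6.02 N ≥ 66.0 − 1.76: N ≥ 10.671. Round up → N = 11.
LSB = 1.78 V ÷ 2^11 = 1.78/2048 V = 0.86914 mV.
V_rms = LSB/√12 = 251 µV.

251 µV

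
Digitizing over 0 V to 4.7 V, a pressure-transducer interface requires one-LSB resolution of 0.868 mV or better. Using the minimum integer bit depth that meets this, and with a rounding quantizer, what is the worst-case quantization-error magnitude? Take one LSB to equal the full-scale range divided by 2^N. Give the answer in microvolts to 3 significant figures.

Range is 4.7 V.
Levels needed ≥ 4.7/0.868 mV = 5415. 2^13 = 8192 suffices, so N_min = 13.
Step size = 4.7/8192 V = 0.57373 mV.
Half an LSB is 287 µV.

287 µV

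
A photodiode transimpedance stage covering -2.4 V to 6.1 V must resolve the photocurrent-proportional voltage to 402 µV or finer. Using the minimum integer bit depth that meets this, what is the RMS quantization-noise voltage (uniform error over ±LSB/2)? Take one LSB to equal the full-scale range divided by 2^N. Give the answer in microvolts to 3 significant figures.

74.9 µV

Full-scale range = 6.1 V − (-2.4 V) = 8.5 V.
Levels needed ≥ 8.5/402 µV = 21140. 2^15 = 32768 suffices, so N_min = 15.
Step size = 8.5/32768 V = 259.40 µV.
V_rms = LSB/√12 = 74.9 µV.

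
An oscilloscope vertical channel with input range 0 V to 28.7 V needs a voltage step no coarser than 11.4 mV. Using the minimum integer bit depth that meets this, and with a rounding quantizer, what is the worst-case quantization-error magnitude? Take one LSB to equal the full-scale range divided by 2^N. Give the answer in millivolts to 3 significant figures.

3.50 mV

Full-scale range = 28.7 V.
Levels needed ≥ 28.7/11.4 mV = 2518. 2^12 = 4096 suffices, so N_min = 12.
LSB = 28.7 V / 2^12 = 7.0068 mV.
|e|_max = LSB/2 = 3.50 mV.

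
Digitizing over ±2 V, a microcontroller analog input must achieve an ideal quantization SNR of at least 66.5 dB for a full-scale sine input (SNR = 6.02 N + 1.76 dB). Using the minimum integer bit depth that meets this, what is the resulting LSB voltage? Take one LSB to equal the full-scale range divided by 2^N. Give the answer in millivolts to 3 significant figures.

1.95 mV

Range = 2 − (-2) = 4 V.
6.02 N + 1.76 ≥ 66.5 gives N ≥ 10.754, so the minimum integer is 11.
LSB = 4 V ÷ 2^11 = 4/2048 V = 1.95 mV.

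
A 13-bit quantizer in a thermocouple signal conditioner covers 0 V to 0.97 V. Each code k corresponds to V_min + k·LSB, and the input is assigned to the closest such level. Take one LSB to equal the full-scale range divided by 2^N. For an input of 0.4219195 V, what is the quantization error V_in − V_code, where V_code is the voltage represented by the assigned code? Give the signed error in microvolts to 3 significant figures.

+31.1 µV

Range is 0.97 V. LSB = 0.97 V / 2^13 ≈ 118.4 µV.
(0.4219195 − (0)) / LSB = 0.4219195 × 8192/0.97 = 3563.2624. Nearest integer: k = 3563.
V_code = 0 + (3563/8192) × 0.97 = 0.4218884277 V.
Error = V_in − V_code = 0.4219195 − (0.4218884277) = +31.1 µV.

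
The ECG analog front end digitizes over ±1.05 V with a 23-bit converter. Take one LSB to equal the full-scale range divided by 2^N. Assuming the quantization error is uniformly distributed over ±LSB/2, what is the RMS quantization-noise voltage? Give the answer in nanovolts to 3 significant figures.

72.3 nV

Range = 1.05 − (-1.05) = 2.1 V.
LSB = 2.1 V ÷ 2^23 = 2.1/8388608 V = 250.34 nV.
σ_q = LSB/√12 = 250.34 nV/3.4641 = 72.3 nV.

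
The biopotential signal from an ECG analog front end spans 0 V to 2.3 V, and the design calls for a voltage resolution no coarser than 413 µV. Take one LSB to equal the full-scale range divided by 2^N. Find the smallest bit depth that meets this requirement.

Range is 2.3 V.
Need 2^N ≥ 2.3 V / 413 µV = 5569 → N_min = 13.

13 bits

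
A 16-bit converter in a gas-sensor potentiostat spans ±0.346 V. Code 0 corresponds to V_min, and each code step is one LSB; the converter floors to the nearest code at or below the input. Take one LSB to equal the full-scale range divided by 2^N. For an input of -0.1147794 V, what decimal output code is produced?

21897

Range = 0.346 − (-0.346) = 0.692 V. LSB = 0.692 V / 2^16 ≈ 10.56 µV.
V_in − V_min = -0.1147794 − (-0.346) = 0.2312206 V.
Divide by LSB: 0.2312206 × 65536/0.692 = 21897.7937.
Truncating gives code 21897.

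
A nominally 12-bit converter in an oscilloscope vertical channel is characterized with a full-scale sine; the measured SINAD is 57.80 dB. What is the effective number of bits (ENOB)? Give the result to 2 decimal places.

Inverting SNR = 6.02 N + 1.76: N_eff = (57.80 − 1.76)/6.02 = 9.3090.

9.31 bits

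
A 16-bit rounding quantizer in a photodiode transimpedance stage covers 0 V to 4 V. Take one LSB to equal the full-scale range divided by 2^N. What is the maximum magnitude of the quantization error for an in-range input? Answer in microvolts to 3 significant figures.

30.5 µV

Span = 4 V.
Step size = 4/65536 V = 61.035 µV.
Worst-case error for round-to-nearest is half an LSB: 30.5 µV.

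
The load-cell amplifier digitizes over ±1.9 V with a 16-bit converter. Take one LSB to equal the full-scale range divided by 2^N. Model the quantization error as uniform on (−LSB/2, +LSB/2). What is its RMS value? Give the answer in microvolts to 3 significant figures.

Full-scale range = 1.9 V − (-1.9 V) = 3.8 V.
LSB = 3.8 V ÷ 2^16 = 3.8/65536 V = 57.983 µV.
RMS of a uniform error over width LSB is LSB/√12 = 16.7 µV.

16.7 µV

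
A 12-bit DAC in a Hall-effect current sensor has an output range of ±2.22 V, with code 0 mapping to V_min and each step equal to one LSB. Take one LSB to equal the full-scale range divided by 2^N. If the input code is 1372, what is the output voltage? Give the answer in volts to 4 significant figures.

-0.7328 V

The full-scale span is 2.22 − (-2.22) = 4.44 V. LSB = 4.44 V / 2^12.
V_out = V_min + code × LSB = -2.22 V + 1372 × 4.44 V / 4096
      = -2.22 V + 1.48723 V = -0.732773 V.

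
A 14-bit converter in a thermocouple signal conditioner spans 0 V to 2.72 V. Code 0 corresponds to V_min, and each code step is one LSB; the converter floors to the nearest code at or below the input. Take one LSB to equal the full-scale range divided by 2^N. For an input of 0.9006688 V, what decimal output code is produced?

Full-scale range = 2.72 V. LSB = 2.72 V / 2^14 ≈ 166.0 µV.
V_in − V_min = 0.9006688 − (0) = 0.9006688 V.
Divide by LSB: 0.9006688 × 16384/2.72 = 5425.2050.
Truncating gives code 5425.

5425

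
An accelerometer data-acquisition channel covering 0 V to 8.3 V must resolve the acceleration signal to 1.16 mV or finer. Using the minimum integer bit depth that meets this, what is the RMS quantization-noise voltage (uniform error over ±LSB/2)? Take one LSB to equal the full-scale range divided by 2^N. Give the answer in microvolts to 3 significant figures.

292 µV

Span = 8.3 V.
8.3 V / 1.16 mV = 7155. Since 2^12 = 4096 and 2^13 = 8192, N = 13.
LSB = 8.3 V / 2^13 = 1.0132 mV.
V_rms = LSB/√12 = 292 µV.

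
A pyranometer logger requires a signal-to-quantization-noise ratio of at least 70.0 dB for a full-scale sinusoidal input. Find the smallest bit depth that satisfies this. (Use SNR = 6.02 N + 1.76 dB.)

Solving 6.02 N ≥ 70.0 − 1.76: N ≥ 11.336. Round up → N = 12.

12 bits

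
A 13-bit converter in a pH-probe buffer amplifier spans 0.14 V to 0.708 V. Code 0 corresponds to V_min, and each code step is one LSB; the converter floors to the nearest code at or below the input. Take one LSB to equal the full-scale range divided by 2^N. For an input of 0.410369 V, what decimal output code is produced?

3899

Range = 0.708 − (0.14) = 0.568 V. LSB = 0.568 V / 2^13 ≈ 69.34 µV.
code = ⌊(V_in − V_min)/LSB⌋ = ⌊(V_in − V_min) × 2^13 / range⌋
     = ⌊(0.410369 − (0.14)) × 8192 / 0.568⌋ = ⌊0.270369 × 8192/0.568⌋
     = ⌊3899.406⌋ = 3899.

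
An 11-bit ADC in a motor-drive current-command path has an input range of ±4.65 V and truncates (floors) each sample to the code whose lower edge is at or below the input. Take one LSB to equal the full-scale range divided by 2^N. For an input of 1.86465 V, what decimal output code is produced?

1434

Full-scale range = 4.65 V − (-4.65 V) = 9.3 V. LSB = 9.3 V / 2^11 ≈ 4.541 mV.
V_in − V_min = 1.86465 − (-4.65) = 6.51465 V.
Divide by LSB: 6.51465 × 2048/9.3 = 1434.6240.
Truncating gives code 1434.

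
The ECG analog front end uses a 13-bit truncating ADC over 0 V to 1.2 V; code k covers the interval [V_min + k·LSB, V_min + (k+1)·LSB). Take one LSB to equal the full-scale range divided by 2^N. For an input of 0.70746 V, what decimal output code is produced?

4829

Full-scale range = 1.2 V. LSB = 1.2 V / 2^13 ≈ 146.5 µV.
code = ⌊(V_in − V_min)/LSB⌋ = ⌊(V_in − V_min) × 2^13 / range⌋
     = ⌊(0.70746 − (0)) × 8192 / 1.2⌋ = ⌊0.70746 × 8192/1.2⌋
     = ⌊4829.594⌋ = 4829.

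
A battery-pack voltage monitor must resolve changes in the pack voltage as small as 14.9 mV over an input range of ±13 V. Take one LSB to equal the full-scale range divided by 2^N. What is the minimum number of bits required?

The full-scale span is 13 − (-13) = 26 V.
Required number of levels: 26/14.9 mV = 1745.0; smallest N with 2^N ≥ that is 11.

11 bits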